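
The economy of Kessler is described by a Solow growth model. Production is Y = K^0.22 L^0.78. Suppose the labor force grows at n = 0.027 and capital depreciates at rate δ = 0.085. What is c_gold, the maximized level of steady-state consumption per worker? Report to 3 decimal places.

c_gold ≈ 0.944

Break-even investment rate: n + δ = 0.027 + 0.085 = 0.112.
Setting f'(k) = n+δ gives 0.22·k^(0.22−1) = 0.112, hence k_gold = (0.22/0.112)^(1/0.78) ≈ 2.3763.
y_gold = 2.3763^0.22 ≈ 1.2098.
c_gold = y_gold − (n+δ)·k_gold = 1.2098 − 0.112·2.3763 ≈ 0.9436.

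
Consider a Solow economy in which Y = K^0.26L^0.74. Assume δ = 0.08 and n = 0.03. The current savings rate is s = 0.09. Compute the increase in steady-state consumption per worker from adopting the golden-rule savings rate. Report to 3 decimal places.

Break-even investment rate: n + δ = 0.03 + 0.08 = 0.11.
Current steady state (s = 0.09): k* = (0.09/0.11)^(1/0.74) ≈ 0.7625, y* = 0.7625^0.26 ≈ 0.9319, c* = (1−0.09)·0.9319 ≈ 0.8480.
Maximizing c = f(k) − (n+δ)·k gives f'(k) = n+δ, i.e. 0.26·k^(0.26−1) = 0.11, so k_gold = (0.26/0.11)^(1/0.74) ≈ 3.1977.
y_gold = 3.1977^0.26 ≈ 1.3529, c_gold = y_gold − 0.11·k_gold ≈ 1.0011.
Gain: Δc = 1.0011 − 0.8480 ≈ 0.1531.

Δc ≈ 0.153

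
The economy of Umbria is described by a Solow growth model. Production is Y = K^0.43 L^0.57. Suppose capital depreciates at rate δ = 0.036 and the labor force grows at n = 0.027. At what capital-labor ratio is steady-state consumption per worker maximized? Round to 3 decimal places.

k_gold ≈ 29.066

The effective depreciation rate is n + δ = 0.027 + 0.036 = 0.063.
Golden rule sets MPK = n+δ: 0.43·k^(0.43−1) = 0.063, so k_gold = (0.43/0.063)^(1/0.57) ≈ 29.0658.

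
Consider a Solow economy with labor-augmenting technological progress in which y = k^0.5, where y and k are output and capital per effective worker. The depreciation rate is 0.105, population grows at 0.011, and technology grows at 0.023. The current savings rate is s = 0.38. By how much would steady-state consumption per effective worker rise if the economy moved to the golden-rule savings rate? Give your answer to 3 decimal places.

Capital per effective worker breaks even when investment replaces (n + g + δ)·k; here n + g + δ = 0.139.
Current steady state (s = 0.38): k* = (0.38/0.139)^(1/0.5) ≈ 7.4737, y* = 7.4737^0.5 ≈ 2.7338, c* = (1−0.38)·2.7338 ≈ 1.6950.
At the golden rule the marginal product of capital equals n+g+δ: 0.5·k^(0.5−1) = 0.139. Solving, k_gold = (0.5/0.139)^(1/0.5) ≈ 12.9393.
y_gold = 12.9393^0.5 ≈ 3.5971, c_gold = y_gold − 0.139·k_gold ≈ 1.7986.
Gain: Δc = 1.7986 − 1.6950 ≈ 0.1036.

Δc ≈ 0.104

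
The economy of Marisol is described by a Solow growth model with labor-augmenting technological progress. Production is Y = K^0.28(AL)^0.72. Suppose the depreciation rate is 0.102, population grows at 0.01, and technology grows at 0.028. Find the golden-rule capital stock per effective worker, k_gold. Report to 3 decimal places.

k_gold ≈ 2.619

n + g + δ = 0.01 + 0.028 + 0.102 = 0.14.
Golden rule sets MPK = n+g+δ: 0.28·k^(0.28−1) = 0.14, so k_gold = (0.28/0.14)^(1/0.72) ≈ 2.6188.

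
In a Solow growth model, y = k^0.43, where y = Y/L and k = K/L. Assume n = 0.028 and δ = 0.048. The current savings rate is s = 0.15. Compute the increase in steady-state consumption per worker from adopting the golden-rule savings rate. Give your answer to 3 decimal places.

Δc ≈ 0.687

The effective depreciation rate is n + δ = 0.028 + 0.048 = 0.076.
Current steady state (s = 0.15): k* = (0.15/0.076)^(1/0.57) ≈ 3.2963, y* = 3.2963^0.43 ≈ 1.6701, c* = (1−0.15)·1.6701 ≈ 1.4196.
Setting f'(k) = n+δ gives 0.43·k^(0.43−1) = 0.076, hence k_gold = (0.43/0.076)^(1/0.57) ≈ 20.9145.
y_gold = 20.9145^0.43 ≈ 3.6965, c_gold = y_gold − 0.076·k_gold ≈ 2.1070.
Gain: Δc = 2.1070 − 1.4196 ≈ 0.6874.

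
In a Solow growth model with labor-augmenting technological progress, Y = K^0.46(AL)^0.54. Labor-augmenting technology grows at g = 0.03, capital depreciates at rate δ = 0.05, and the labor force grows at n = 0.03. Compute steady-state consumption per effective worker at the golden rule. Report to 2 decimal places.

c_gold ≈ 1.83

Capital per effective worker breaks even when investment replaces (n + g + δ)·k; here n + g + δ = 0.11.
Maximizing c = f(k) − (n+g+δ)·k gives f'(k) = n+g+δ, i.e. 0.46·k^(0.46−1) = 0.11, so k_gold = (0.46/0.11)^(1/0.54) ≈ 14.1474.
y_gold = 14.1474^0.46 ≈ 3.3831.
c_gold = y_gold − (n+g+δ)·k_gold = 3.3831 − 0.11·14.1474 ≈ 1.8269.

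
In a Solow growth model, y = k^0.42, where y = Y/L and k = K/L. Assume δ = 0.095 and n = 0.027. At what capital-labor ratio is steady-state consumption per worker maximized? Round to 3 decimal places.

Capital per worker breaks even when investment replaces (n + δ)·k; here n + δ = 0.122.
Golden rule sets MPK = n+δ: 0.42·k^(0.42−1) = 0.122, so k_gold = (0.42/0.122)^(1/0.58) ≈ 8.4270.

k_gold ≈ 8.427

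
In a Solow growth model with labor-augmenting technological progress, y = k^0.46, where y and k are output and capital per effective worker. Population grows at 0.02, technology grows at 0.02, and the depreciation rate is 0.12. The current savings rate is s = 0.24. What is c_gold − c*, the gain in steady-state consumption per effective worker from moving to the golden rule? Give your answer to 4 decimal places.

Δc ≈ 0.2541

Capital per effective worker breaks even when investment replaces (n + g + δ)·k; here n + g + δ = 0.16.
Current steady state (s = 0.24): k* = (0.24/0.16)^(1/0.54) ≈ 2.1188, y* = 2.1188^0.46 ≈ 1.4125, c* = (1−0.24)·1.4125 ≈ 1.0735.
Maximizing c = f(k) − (n+g+δ)·k gives f'(k) = n+g+δ, i.e. 0.46·k^(0.46−1) = 0.16, so k_gold = (0.46/0.16)^(1/0.54) ≈ 7.0685.
y_gold = 7.0685^0.46 ≈ 2.4586, c_gold = y_gold − 0.16·k_gold ≈ 1.3277.
Gain: Δc = 1.3277 − 1.0735 ≈ 0.2541.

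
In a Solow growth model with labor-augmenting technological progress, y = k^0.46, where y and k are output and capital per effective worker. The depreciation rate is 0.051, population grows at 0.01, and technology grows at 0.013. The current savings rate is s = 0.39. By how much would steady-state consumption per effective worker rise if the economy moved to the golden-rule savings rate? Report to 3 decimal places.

Δc ≈ 0.048

Capital per effective worker breaks even when investment replaces (n + g + δ)·k; here n + g + δ = 0.074.
Current steady state (s = 0.39): k* = (0.39/0.074)^(1/0.54) ≈ 21.7134, y* = 21.7134^0.46 ≈ 4.1200, c* = (1−0.39)·4.1200 ≈ 2.5132.
At the golden rule the marginal product of capital equals n+g+δ: 0.46·k^(0.46−1) = 0.074. Solving, k_gold = (0.46/0.074)^(1/0.54) ≈ 29.4776.
y_gold = 29.4776^0.46 ≈ 4.7421, c_gold = y_gold − 0.074·k_gold ≈ 2.5607.
Gain: Δc = 2.5607 − 2.5132 ≈ 0.0475.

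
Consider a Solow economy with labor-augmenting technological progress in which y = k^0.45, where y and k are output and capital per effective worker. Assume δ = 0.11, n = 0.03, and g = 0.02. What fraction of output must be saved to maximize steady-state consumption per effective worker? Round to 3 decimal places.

s_gold = 0.450

Break-even investment rate: n + g + δ = 0.03 + 0.02 + 0.11 = 0.16.
At the golden rule MPK = n+g+δ, and in any Cobb-Douglas steady state s = (n+g+δ)·k/y = MPK·k/y = capital's share 0.45.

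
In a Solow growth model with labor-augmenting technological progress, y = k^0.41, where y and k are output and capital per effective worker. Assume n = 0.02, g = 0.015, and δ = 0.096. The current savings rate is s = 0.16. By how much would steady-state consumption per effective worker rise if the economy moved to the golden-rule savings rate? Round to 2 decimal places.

Δc ≈ 0.34

Break-even investment rate: n + g + δ = 0.02 + 0.015 + 0.096 = 0.131.
Current steady state (s = 0.16): k* = (0.16/0.131)^(1/0.59) ≈ 1.4035, y* = 1.4035^0.41 ≈ 1.1491, c* = (1−0.16)·1.1491 ≈ 0.9652.
At the golden rule the marginal product of capital equals n+g+δ: 0.41·k^(0.41−1) = 0.131. Solving, k_gold = (0.41/0.131)^(1/0.59) ≈ 6.9159.
y_gold = 6.9159^0.41 ≈ 2.2097, c_gold = y_gold − 0.131·k_gold ≈ 1.3037.
Gain: Δc = 1.3037 − 0.9652 ≈ 0.3385.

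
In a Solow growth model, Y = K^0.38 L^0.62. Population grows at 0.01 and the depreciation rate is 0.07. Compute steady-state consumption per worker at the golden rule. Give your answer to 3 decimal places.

c_gold ≈ 1.611

Break-even investment rate: n + δ = 0.01 + 0.07 = 0.08.
Setting f'(k) = n+δ gives 0.38·k^(0.38−1) = 0.08, hence k_gold = (0.38/0.08)^(1/0.62) ≈ 12.3436.
y_gold = 12.3436^0.38 ≈ 2.5986.
c_gold = y_gold − (n+δ)·k_gold = 2.5986 − 0.08·12.3436 ≈ 1.6112.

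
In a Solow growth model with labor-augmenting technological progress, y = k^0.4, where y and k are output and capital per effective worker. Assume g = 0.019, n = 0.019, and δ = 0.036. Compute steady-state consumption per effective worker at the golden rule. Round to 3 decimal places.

c_gold ≈ 1.848

Break-even investment rate: n + g + δ = 0.019 + 0.019 + 0.036 = 0.074.
At the golden rule the marginal product of capital equals n+g+δ: 0.4·k^(0.4−1) = 0.074. Solving, k_gold = (0.4/0.074)^(1/0.6) ≈ 16.6487.
y_gold = 16.6487^0.4 ≈ 3.0800.
c_gold = y_gold − (n+g+δ)·k_gold = 3.0800 − 0.074·16.6487 ≈ 1.8480.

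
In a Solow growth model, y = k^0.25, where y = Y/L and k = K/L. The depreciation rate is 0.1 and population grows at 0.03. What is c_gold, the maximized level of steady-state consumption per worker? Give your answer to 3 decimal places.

c_gold ≈ 0.933

Break-even investment rate: n + δ = 0.03 + 0.1 = 0.13.
Maximizing c = f(k) − (n+δ)·k gives f'(k) = n+δ, i.e. 0.25·k^(0.25−1) = 0.13, so k_gold = (0.25/0.13)^(1/0.75) ≈ 2.3915.
y_gold = 2.3915^0.25 ≈ 1.2436.
c_gold = y_gold − (n+δ)·k_gold = 1.2436 − 0.13·2.3915 ≈ 0.9327.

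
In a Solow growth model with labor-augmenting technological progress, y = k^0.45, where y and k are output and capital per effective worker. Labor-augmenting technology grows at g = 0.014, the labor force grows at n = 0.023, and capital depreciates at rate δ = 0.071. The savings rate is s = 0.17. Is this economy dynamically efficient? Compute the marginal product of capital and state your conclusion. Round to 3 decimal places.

The effective depreciation rate is n + g + δ = 0.023 + 0.014 + 0.071 = 0.108.
Steady-state k*: s·k^0.45 = 0.108·k gives k* = (0.17/0.108)^(1/0.55) ≈ 2.2815.
MPK = 0.45·2.2815^(-0.55) ≈ 0.2859.
MPK > n+g+δ = 0.108, so the economy is dynamically efficient (under-saving).

dynamically efficient; MPK ≈ 0.286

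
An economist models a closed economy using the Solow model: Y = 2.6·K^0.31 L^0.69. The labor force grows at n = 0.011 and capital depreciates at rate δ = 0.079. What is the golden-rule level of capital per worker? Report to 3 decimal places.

The effective depreciation rate is n + δ = 0.011 + 0.079 = 0.09.
At the golden rule the marginal product of capital equals n+δ: 0.31·2.6·k^(0.31−1) = 0.09. Solving, k_gold = (0.31·2.6/0.09)^(1/0.69) ≈ 23.9797.

k_gold ≈ 23.980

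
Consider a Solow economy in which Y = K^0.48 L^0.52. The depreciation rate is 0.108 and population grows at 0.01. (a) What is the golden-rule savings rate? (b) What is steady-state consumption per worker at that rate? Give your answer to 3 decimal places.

(a) s_gold = 0.480; (b) c_gold ≈ 1.899

The effective depreciation rate is n + δ = 0.01 + 0.108 = 0.118.
For Cobb-Douglas, s_gold equals capital's share: s_gold = 0.48.
At the golden rule the marginal product of capital equals n+δ: 0.48·k^(0.48−1) = 0.118. Solving, k_gold = (0.48/0.118)^(1/0.52) ≈ 14.8540.
y_gold = 14.8540^0.48 ≈ 3.6516; c_gold = (1−0.48)·y_gold ≈ 1.8988.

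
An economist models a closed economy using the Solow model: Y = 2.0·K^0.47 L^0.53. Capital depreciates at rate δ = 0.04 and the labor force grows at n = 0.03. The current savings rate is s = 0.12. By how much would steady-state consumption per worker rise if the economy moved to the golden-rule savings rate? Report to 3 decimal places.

Break-even investment rate: n + δ = 0.03 + 0.04 = 0.07.
Current steady state (s = 0.12): k* = (0.12·2.0/0.07)^(1/0.53) ≈ 10.2246, y* = 2.0·10.2246^0.47 ≈ 5.9644, c* = (1−0.12)·5.9644 ≈ 5.2486.
Maximizing c = f(k) − (n+δ)·k gives f'(k) = n+δ, i.e. 0.47·2.0·k^(0.47−1) = 0.07, so k_gold = (0.47·2.0/0.07)^(1/0.53) ≈ 134.3873.
y_gold = 2.0·134.3873^0.47 ≈ 20.0151, c_gold = y_gold − 0.07·k_gold ≈ 10.6080.
Gain: Δc = 10.6080 − 5.2486 ≈ 5.3594.

Δc ≈ 5.359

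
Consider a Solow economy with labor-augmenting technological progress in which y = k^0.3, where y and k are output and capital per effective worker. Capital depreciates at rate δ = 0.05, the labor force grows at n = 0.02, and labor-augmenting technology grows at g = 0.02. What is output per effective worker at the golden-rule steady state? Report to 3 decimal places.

Break-even investment rate: n + g + δ = 0.02 + 0.02 + 0.05 = 0.09.
Maximizing c = f(k) − (n+g+δ)·k gives f'(k) = n+g+δ, i.e. 0.3·k^(0.3−1) = 0.09, so k_gold = (0.3/0.09)^(1/0.7) ≈ 5.5843.
Output: y_gold = k_gold^0.3 = 5.5843^0.3 ≈ 1.6753.

y_gold ≈ 1.675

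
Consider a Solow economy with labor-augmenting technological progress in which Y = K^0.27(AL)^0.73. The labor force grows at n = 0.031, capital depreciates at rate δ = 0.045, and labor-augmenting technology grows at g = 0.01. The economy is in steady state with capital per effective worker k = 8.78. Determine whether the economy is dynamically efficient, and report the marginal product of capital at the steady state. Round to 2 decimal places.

dynamically inefficient; MPK ≈ 0.06

n + g + δ = 0.031 + 0.01 + 0.045 = 0.086.
MPK = 0.27·k^(0.27−1) = 0.27·8.78^(-0.73) ≈ 0.0553.
MPK < 0.086, so the economy is dynamically inefficient (over-saving).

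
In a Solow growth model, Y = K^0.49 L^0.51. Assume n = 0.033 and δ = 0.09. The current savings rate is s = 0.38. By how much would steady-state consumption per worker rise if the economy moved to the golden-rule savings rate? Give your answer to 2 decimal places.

Capital per worker breaks even when investment replaces (n + δ)·k; here n + δ = 0.123.
Current steady state (s = 0.38): k* = (0.38/0.123)^(1/0.51) ≈ 9.1316, y* = 9.1316^0.49 ≈ 2.9557, c* = (1−0.38)·2.9557 ≈ 1.8326.
Golden rule sets MPK = n+δ: 0.49·k^(0.49−1) = 0.123, so k_gold = (0.49/0.123)^(1/0.51) ≈ 15.0328.
y_gold = 15.0328^0.49 ≈ 3.7736, c_gold = y_gold − 0.123·k_gold ≈ 1.9245.
Gain: Δc = 1.9245 − 1.8326 ≈ 0.0919.

Δc ≈ 0.09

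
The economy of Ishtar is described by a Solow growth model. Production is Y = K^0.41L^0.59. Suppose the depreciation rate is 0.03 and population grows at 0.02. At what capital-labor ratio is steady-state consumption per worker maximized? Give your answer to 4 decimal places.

Capital per worker breaks even when investment replaces (n + δ)·k; here n + δ = 0.05.
Maximizing c = f(k) − (n+δ)·k gives f'(k) = n+δ, i.e. 0.41·k^(0.41−1) = 0.05, so k_gold = (0.41/0.05)^(1/0.59) ≈ 35.3865.

k_gold ≈ 35.3865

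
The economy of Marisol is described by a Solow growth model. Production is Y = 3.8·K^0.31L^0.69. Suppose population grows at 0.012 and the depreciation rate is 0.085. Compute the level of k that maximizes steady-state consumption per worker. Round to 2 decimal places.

k_gold ≈ 37.29

n + δ = 0.012 + 0.085 = 0.097.
Maximizing c = f(k) − (n+δ)·k gives f'(k) = n+δ, i.e. 0.31·3.8·k^(0.31−1) = 0.097, so k_gold = (0.31·3.8/0.097)^(1/0.69) ≈ 37.2869.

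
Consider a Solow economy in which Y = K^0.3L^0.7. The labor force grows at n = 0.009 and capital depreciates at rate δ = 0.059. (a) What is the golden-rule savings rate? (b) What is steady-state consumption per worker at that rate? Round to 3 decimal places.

(a) s_gold = 0.300; (b) c_gold ≈ 1.322

The effective depreciation rate is n + δ = 0.009 + 0.059 = 0.068.
For Cobb-Douglas, s_gold equals capital's share: s_gold = 0.3.
Maximizing c = f(k) − (n+δ)·k gives f'(k) = n+δ, i.e. 0.3·k^(0.3−1) = 0.068, so k_gold = (0.3/0.068)^(1/0.7) ≈ 8.3344.
y_gold = 8.3344^0.3 ≈ 1.8891; c_gold = (1−0.3)·y_gold ≈ 1.3224.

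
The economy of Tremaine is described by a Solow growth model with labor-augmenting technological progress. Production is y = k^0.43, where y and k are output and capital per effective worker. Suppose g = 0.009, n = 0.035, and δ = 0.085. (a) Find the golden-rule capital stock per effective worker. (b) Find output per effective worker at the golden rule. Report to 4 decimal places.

(a) k_gold ≈ 8.2667; (b) y_gold ≈ 2.4800

Break-even investment rate: n + g + δ = 0.035 + 0.009 + 0.085 = 0.129.
Maximizing c = f(k) − (n+g+δ)·k gives f'(k) = n+g+δ, i.e. 0.43·k^(0.43−1) = 0.129, so k_gold = (0.43/0.129)^(1/0.57) ≈ 8.2667.
y_gold = 8.2667^0.43 ≈ 2.4800.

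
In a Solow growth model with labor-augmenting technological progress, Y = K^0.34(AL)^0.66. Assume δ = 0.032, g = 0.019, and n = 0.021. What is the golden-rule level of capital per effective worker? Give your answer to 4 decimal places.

n + g + δ = 0.021 + 0.019 + 0.032 = 0.072.
Setting f'(k) = n+g+δ gives 0.34·k^(0.34−1) = 0.072, hence k_gold = (0.34/0.072)^(1/0.66) ≈ 10.5059.

k_gold ≈ 10.5059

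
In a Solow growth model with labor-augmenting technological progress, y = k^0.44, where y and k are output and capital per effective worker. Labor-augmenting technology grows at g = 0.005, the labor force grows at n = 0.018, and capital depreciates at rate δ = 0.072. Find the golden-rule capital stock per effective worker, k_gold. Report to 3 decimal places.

n + g + δ = 0.018 + 0.005 + 0.072 = 0.095.
At the golden rule the marginal product of capital equals n+g+δ: 0.44·k^(0.44−1) = 0.095. Solving, k_gold = (0.44/0.095)^(1/0.56) ≈ 15.4455.

k_gold ≈ 15.445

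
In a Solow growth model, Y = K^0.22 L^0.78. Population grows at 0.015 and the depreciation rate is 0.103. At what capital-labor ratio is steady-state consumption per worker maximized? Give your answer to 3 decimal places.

k_gold ≈ 2.223

n + δ = 0.015 + 0.103 = 0.118.
Setting f'(k) = n+δ gives 0.22·k^(0.22−1) = 0.118, hence k_gold = (0.22/0.118)^(1/0.78) ≈ 2.2225.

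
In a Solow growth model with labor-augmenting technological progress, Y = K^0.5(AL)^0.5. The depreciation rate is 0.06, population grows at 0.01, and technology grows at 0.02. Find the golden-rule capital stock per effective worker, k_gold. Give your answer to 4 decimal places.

n + g + δ = 0.01 + 0.02 + 0.06 = 0.09.
Setting f'(k) = n+g+δ gives 0.5·k^(0.5−1) = 0.09, hence k_gold = (0.5/0.09)^(1/0.5) ≈ 30.8642.

k_gold ≈ 30.8642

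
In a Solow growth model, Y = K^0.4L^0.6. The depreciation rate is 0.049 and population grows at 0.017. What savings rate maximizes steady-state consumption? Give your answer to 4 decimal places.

s_gold = 0.4000

Capital per worker breaks even when investment replaces (n + δ)·k; here n + δ = 0.066.
At the golden rule MPK = n+δ, and in any Cobb-Douglas steady state s = (n+δ)·k/y = MPK·k/y = capital's share 0.4.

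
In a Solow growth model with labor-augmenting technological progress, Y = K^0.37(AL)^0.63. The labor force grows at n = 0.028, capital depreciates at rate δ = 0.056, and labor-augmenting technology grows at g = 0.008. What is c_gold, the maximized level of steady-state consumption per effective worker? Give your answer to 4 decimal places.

Break-even investment rate: n + g + δ = 0.028 + 0.008 + 0.056 = 0.092.
Golden rule sets MPK = n+g+δ: 0.37·k^(0.37−1) = 0.092, so k_gold = (0.37/0.092)^(1/0.63) ≈ 9.1072.
y_gold = 9.1072^0.37 ≈ 2.2645.
c_gold = y_gold − (n+g+δ)·k_gold = 2.2645 − 0.092·9.1072 ≈ 1.4266.

c_gold ≈ 1.4266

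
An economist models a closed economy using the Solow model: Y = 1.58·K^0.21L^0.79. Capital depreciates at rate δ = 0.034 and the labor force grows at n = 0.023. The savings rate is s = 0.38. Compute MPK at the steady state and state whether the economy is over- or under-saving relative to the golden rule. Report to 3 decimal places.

over-saving; MPK ≈ 0.032

The effective depreciation rate is n + δ = 0.023 + 0.034 = 0.057.
Steady-state k*: s·A·k^0.21 = 0.057·k gives k* = (0.38·1.58/0.057)^(1/0.79) ≈ 19.6964.
MPK = 0.21·1.58·19.6964^(-0.79) ≈ 0.0315.
MPK < n+δ = 0.057, so the economy is dynamically inefficient (over-saving).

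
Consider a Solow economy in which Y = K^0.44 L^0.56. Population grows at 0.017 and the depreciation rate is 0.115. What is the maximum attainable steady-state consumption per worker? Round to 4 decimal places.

Break-even investment rate: n + δ = 0.017 + 0.115 = 0.132.
Golden rule sets MPK = n+δ: 0.44·k^(0.44−1) = 0.132, so k_gold = (0.44/0.132)^(1/0.56) ≈ 8.5844.
y_gold = 8.5844^0.44 ≈ 2.5753.
c_gold = y_gold − (n+δ)·k_gold = 2.5753 − 0.132·8.5844 ≈ 1.4422.

c_gold ≈ 1.4422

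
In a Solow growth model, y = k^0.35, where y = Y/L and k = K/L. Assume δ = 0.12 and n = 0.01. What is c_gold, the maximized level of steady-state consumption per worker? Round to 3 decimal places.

The effective depreciation rate is n + δ = 0.01 + 0.12 = 0.13.
Maximizing c = f(k) − (n+δ)·k gives f'(k) = n+δ, i.e. 0.35·k^(0.35−1) = 0.13, so k_gold = (0.35/0.13)^(1/0.65) ≈ 4.5891.
y_gold = 4.5891^0.35 ≈ 1.7045.
c_gold = y_gold − (n+δ)·k_gold = 1.7045 − 0.13·4.5891 ≈ 1.1079.

c_gold ≈ 1.108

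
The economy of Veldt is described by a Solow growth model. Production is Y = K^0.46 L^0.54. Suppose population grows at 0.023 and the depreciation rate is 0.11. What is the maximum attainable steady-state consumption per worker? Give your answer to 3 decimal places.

Capital per worker breaks even when investment replaces (n + δ)·k; here n + δ = 0.133.
At the golden rule the marginal product of capital equals n+δ: 0.46·k^(0.46−1) = 0.133. Solving, k_gold = (0.46/0.133)^(1/0.54) ≈ 9.9535.
y_gold = 9.9535^0.46 ≈ 2.8779.
c_gold = y_gold − (n+δ)·k_gold = 2.8779 − 0.133·9.9535 ≈ 1.5540.

c_gold ≈ 1.554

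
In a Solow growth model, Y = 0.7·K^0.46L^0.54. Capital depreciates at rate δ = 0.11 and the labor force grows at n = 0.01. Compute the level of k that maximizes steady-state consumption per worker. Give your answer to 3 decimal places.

k_gold ≈ 6.221

The effective depreciation rate is n + δ = 0.01 + 0.11 = 0.12.
Golden rule sets MPK = n+δ: 0.46·0.7·k^(0.46−1) = 0.12, so k_gold = (0.46·0.7/0.12)^(1/0.54) ≈ 6.2207.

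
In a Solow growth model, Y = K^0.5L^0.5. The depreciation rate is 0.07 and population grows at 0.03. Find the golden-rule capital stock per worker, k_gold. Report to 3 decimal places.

k_gold ≈ 25.000

Break-even investment rate: n + δ = 0.03 + 0.07 = 0.1.
At the golden rule the marginal product of capital equals n+δ: 0.5·k^(0.5−1) = 0.1. Solving, k_gold = (0.5/0.1)^(1/0.5) ≈ 25.0000.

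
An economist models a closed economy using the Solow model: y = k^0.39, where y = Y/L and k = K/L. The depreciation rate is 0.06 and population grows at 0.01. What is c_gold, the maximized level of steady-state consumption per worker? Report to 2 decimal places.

c_gold ≈ 1.83

The effective depreciation rate is n + δ = 0.01 + 0.06 = 0.07.
Setting f'(k) = n+δ gives 0.39·k^(0.39−1) = 0.07, hence k_gold = (0.39/0.07)^(1/0.61) ≈ 16.7069.
y_gold = 16.7069^0.39 ≈ 2.9987.
c_gold = y_gold − (n+δ)·k_gold = 2.9987 − 0.07·16.7069 ≈ 1.8292.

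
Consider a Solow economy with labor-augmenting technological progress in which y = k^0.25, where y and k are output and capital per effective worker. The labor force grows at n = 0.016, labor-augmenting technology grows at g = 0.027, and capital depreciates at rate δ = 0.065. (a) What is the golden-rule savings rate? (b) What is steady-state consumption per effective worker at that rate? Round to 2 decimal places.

(a) s_gold = 0.25; (b) c_gold ≈ 0.99

The effective depreciation rate is n + g + δ = 0.016 + 0.027 + 0.065 = 0.108.
For Cobb-Douglas, s_gold equals capital's share: s_gold = 0.25.
Golden rule sets MPK = n+g+δ: 0.25·k^(0.25−1) = 0.108, so k_gold = (0.25/0.108)^(1/0.75) ≈ 3.0621.
y_gold = 3.0621^0.25 ≈ 1.3228; c_gold = (1−0.25)·y_gold ≈ 0.9921.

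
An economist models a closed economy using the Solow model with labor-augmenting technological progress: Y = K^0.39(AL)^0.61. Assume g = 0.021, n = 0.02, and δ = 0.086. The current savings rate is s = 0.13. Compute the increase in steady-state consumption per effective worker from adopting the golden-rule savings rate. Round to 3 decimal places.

Δc ≈ 0.367

n + g + δ = 0.02 + 0.021 + 0.086 = 0.127.
Current steady state (s = 0.13): k* = (0.13/0.127)^(1/0.61) ≈ 1.0390, y* = 1.0390^0.39 ≈ 1.0150, c* = (1−0.13)·1.0150 ≈ 0.8831.
Golden rule sets MPK = n+g+δ: 0.39·k^(0.39−1) = 0.127, so k_gold = (0.39/0.127)^(1/0.61) ≈ 6.2920.
y_gold = 6.2920^0.39 ≈ 2.0489, c_gold = y_gold − 0.127·k_gold ≈ 1.2498.
Gain: Δc = 1.2498 − 0.8831 ≈ 0.3668.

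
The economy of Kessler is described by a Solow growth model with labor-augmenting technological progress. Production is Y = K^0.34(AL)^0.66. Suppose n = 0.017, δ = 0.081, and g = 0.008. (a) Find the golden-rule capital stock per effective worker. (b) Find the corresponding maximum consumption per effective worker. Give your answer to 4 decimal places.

(a) k_gold ≈ 5.8469; (b) c_gold ≈ 1.2031

Capital per effective worker breaks even when investment replaces (n + g + δ)·k; here n + g + δ = 0.106.
Golden rule sets MPK = n+g+δ: 0.34·k^(0.34−1) = 0.106, so k_gold = (0.34/0.106)^(1/0.66) ≈ 5.8469.
y_gold = 5.8469^0.34 ≈ 1.8229; c_gold = y_gold − 0.106·k_gold ≈ 1.2031.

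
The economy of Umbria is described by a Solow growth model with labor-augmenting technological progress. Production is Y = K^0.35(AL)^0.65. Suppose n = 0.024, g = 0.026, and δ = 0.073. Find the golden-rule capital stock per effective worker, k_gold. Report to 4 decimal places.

n + g + δ = 0.024 + 0.026 + 0.073 = 0.123.
Setting f'(k) = n+g+δ gives 0.35·k^(0.35−1) = 0.123, hence k_gold = (0.35/0.123)^(1/0.65) ≈ 4.9970.

k_gold ≈ 4.9970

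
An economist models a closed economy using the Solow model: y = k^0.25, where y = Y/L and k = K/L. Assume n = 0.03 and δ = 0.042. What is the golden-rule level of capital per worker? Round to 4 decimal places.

The effective depreciation rate is n + δ = 0.03 + 0.042 = 0.072.
Setting f'(k) = n+δ gives 0.25·k^(0.25−1) = 0.072, hence k_gold = (0.25/0.072)^(1/0.75) ≈ 5.2579.

k_gold ≈ 5.2579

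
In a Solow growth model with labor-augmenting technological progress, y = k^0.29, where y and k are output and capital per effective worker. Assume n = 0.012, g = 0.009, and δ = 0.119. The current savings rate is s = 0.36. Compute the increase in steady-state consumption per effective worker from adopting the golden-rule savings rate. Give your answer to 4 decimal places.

Break-even investment rate: n + g + δ = 0.012 + 0.009 + 0.119 = 0.14.
Current steady state (s = 0.36): k* = (0.36/0.14)^(1/0.71) ≈ 3.7819, y* = 3.7819^0.29 ≈ 1.4707, c* = (1−0.36)·1.4707 ≈ 0.9413.
Maximizing c = f(k) − (n+g+δ)·k gives f'(k) = n+g+δ, i.e. 0.29·k^(0.29−1) = 0.14, so k_gold = (0.29/0.14)^(1/0.71) ≈ 2.7890.
y_gold = 2.7890^0.29 ≈ 1.3464, c_gold = y_gold − 0.14·k_gold ≈ 0.9560.
Gain: Δc = 0.9560 − 0.9413 ≈ 0.0147.

Δc ≈ 0.0147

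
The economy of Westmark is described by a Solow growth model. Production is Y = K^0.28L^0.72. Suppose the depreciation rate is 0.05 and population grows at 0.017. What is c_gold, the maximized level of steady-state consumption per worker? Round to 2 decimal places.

c_gold ≈ 1.26

The effective depreciation rate is n + δ = 0.017 + 0.05 = 0.067.
At the golden rule the marginal product of capital equals n+δ: 0.28·k^(0.28−1) = 0.067. Solving, k_gold = (0.28/0.067)^(1/0.72) ≈ 7.2881.
y_gold = 7.2881^0.28 ≈ 1.7439.
c_gold = y_gold − (n+δ)·k_gold = 1.7439 − 0.067·7.2881 ≈ 1.2556.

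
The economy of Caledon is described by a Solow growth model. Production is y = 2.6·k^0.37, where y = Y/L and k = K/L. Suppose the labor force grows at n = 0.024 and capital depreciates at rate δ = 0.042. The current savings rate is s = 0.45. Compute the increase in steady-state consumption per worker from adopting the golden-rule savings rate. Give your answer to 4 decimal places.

Break-even investment rate: n + δ = 0.024 + 0.042 = 0.066.
Current steady state (s = 0.45): k* = (0.45·2.6/0.066)^(1/0.63) ≈ 95.9337, y* = 2.6·95.9337^0.37 ≈ 14.0703, c* = (1−0.45)·14.0703 ≈ 7.7387.
Maximizing c = f(k) − (n+δ)·k gives f'(k) = n+δ, i.e. 0.37·2.6·k^(0.37−1) = 0.066, so k_gold = (0.37·2.6/0.066)^(1/0.63) ≈ 70.3127.
y_gold = 2.6·70.3127^0.37 ≈ 12.5423, c_gold = y_gold − 0.066·k_gold ≈ 7.9016.
Gain: Δc = 7.9016 − 7.7387 ≈ 0.1630.

Δc ≈ 0.1630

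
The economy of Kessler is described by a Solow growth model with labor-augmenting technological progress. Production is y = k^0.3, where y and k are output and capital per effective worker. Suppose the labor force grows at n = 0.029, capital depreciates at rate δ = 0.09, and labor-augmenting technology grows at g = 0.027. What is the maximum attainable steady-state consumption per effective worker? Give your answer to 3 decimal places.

c_gold ≈ 0.953

n + g + δ = 0.029 + 0.027 + 0.09 = 0.146.
Golden rule sets MPK = n+g+δ: 0.3·k^(0.3−1) = 0.146, so k_gold = (0.3/0.146)^(1/0.7) ≈ 2.7978.
y_gold = 2.7978^0.3 ≈ 1.3616.
c_gold = y_gold − (n+g+δ)·k_gold = 1.3616 − 0.146·2.7978 ≈ 0.9531.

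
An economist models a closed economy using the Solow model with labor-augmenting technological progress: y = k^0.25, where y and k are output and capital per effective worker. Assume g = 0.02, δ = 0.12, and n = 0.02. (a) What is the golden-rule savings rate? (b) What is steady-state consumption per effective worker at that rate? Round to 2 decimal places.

n + g + δ = 0.02 + 0.02 + 0.12 = 0.16.
For Cobb-Douglas, s_gold equals capital's share: s_gold = 0.25.
Golden rule sets MPK = n+g+δ: 0.25·k^(0.25−1) = 0.16, so k_gold = (0.25/0.16)^(1/0.75) ≈ 1.8131.
y_gold = 1.8131^0.25 ≈ 1.1604; c_gold = (1−0.25)·y_gold ≈ 0.8703.

(a) s_gold = 0.25; (b) c_gold ≈ 0.87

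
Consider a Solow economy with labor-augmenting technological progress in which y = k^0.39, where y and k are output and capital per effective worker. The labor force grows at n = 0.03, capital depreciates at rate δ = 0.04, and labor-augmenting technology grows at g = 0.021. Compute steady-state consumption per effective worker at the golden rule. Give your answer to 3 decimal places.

c_gold ≈ 1.547

Break-even investment rate: n + g + δ = 0.03 + 0.021 + 0.04 = 0.091.
At the golden rule the marginal product of capital equals n+g+δ: 0.39·k^(0.39−1) = 0.091. Solving, k_gold = (0.39/0.091)^(1/0.61) ≈ 10.8668.
y_gold = 10.8668^0.39 ≈ 2.5356.
c_gold = y_gold − (n+g+δ)·k_gold = 2.5356 − 0.091·10.8668 ≈ 1.5467.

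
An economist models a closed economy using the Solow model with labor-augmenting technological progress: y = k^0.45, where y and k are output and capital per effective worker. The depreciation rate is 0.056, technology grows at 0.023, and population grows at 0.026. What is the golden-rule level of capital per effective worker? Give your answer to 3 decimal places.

n + g + δ = 0.026 + 0.023 + 0.056 = 0.105.
Maximizing c = f(k) − (n+g+δ)·k gives f'(k) = n+g+δ, i.e. 0.45·k^(0.45−1) = 0.105, so k_gold = (0.45/0.105)^(1/0.55) ≈ 14.0972.

k_gold ≈ 14.097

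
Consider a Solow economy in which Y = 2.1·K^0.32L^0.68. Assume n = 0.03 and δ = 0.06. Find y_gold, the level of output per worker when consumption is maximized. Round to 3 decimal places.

n + δ = 0.03 + 0.06 = 0.09.
Maximizing c = f(k) − (n+δ)·k gives f'(k) = n+δ, i.e. 0.32·2.1·k^(0.32−1) = 0.09, so k_gold = (0.32·2.1/0.09)^(1/0.68) ≈ 19.2314.
Output: y_gold = 2.1·k_gold^0.32 = 2.1·19.2314^0.32 ≈ 5.4088.

y_gold ≈ 5.409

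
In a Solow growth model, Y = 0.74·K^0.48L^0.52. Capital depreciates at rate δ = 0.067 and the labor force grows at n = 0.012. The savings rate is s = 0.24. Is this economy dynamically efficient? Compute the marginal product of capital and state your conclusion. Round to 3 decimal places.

Capital per worker breaks even when investment replaces (n + δ)·k; here n + δ = 0.079.
Steady-state k*: s·A·k^0.48 = 0.079·k gives k* = (0.24·0.74/0.079)^(1/0.52) ≈ 4.7486.
MPK = 0.48·0.74·4.7486^(-0.52) ≈ 0.1580.
MPK > n+δ = 0.079, so the economy is dynamically efficient (under-saving).

dynamically efficient; MPK ≈ 0.158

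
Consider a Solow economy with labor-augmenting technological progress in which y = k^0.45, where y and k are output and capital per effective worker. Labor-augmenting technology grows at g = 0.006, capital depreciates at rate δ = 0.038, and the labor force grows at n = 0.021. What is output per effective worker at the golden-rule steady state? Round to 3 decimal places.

The effective depreciation rate is n + g + δ = 0.021 + 0.006 + 0.038 = 0.065.
At the golden rule the marginal product of capital equals n+g+δ: 0.45·k^(0.45−1) = 0.065. Solving, k_gold = (0.45/0.065)^(1/0.55) ≈ 33.7145.
Output: y_gold = k_gold^0.45 = 33.7145^0.45 ≈ 4.8699.

y_gold ≈ 4.870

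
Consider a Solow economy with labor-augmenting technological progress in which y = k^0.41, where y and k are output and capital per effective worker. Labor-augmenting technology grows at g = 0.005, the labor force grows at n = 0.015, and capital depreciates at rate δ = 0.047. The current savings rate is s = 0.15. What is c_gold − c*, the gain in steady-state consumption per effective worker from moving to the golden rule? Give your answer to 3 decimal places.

Δc ≈ 0.589

n + g + δ = 0.015 + 0.005 + 0.047 = 0.067.
Current steady state (s = 0.15): k* = (0.15/0.067)^(1/0.59) ≈ 3.9197, y* = 3.9197^0.41 ≈ 1.7508, c* = (1−0.15)·1.7508 ≈ 1.4882.
Golden rule sets MPK = n+g+δ: 0.41·k^(0.41−1) = 0.067, so k_gold = (0.41/0.067)^(1/0.59) ≈ 21.5479.
y_gold = 21.5479^0.41 ≈ 3.5212, c_gold = y_gold − 0.067·k_gold ≈ 2.0775.
Gain: Δc = 2.0775 − 1.4882 ≈ 0.5894.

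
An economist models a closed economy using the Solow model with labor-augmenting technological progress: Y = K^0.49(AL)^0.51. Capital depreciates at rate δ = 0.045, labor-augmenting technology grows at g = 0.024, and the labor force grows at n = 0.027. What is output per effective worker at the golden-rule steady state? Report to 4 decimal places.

y_gold ≈ 4.7881

Break-even investment rate: n + g + δ = 0.027 + 0.024 + 0.045 = 0.096.
At the golden rule the marginal product of capital equals n+g+δ: 0.49·k^(0.49−1) = 0.096. Solving, k_gold = (0.49/0.096)^(1/0.51) ≈ 24.4393.
Output: y_gold = k_gold^0.49 = 24.4393^0.49 ≈ 4.7881.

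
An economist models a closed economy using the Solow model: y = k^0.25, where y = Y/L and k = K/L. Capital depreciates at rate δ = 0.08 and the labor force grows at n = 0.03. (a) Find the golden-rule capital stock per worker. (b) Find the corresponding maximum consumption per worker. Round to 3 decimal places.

n + δ = 0.03 + 0.08 = 0.11.
Maximizing c = f(k) − (n+δ)·k gives f'(k) = n+δ, i.e. 0.25·k^(0.25−1) = 0.11, so k_gold = (0.25/0.11)^(1/0.75) ≈ 2.9881.
y_gold = 2.9881^0.25 ≈ 1.3148; c_gold = y_gold − 0.11·k_gold ≈ 0.9861.

(a) k_gold ≈ 2.988; (b) c_gold ≈ 0.986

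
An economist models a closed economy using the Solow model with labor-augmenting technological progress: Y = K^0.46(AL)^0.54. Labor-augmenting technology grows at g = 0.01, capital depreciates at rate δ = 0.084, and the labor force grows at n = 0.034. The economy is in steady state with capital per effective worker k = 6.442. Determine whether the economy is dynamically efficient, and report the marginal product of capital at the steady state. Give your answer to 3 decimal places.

The effective depreciation rate is n + g + δ = 0.034 + 0.01 + 0.084 = 0.128.
MPK = 0.46·k^(0.46−1) = 0.46·6.442^(-0.54) ≈ 0.1682.
MPK > 0.128, so the economy is dynamically efficient (under-saving).

dynamically efficient; MPK ≈ 0.168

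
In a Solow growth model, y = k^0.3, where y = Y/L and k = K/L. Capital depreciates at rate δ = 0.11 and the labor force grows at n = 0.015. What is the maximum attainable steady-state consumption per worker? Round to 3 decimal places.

c_gold ≈ 1.019

Break-even investment rate: n + δ = 0.015 + 0.11 = 0.125.
Maximizing c = f(k) − (n+δ)·k gives f'(k) = n+δ, i.e. 0.3·k^(0.3−1) = 0.125, so k_gold = (0.3/0.125)^(1/0.7) ≈ 3.4927.
y_gold = 3.4927^0.3 ≈ 1.4553.
c_gold = y_gold − (n+δ)·k_gold = 1.4553 − 0.125·3.4927 ≈ 1.0187.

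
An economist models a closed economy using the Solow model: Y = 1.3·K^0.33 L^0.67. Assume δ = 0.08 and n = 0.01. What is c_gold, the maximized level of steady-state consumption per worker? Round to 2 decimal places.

n + δ = 0.01 + 0.08 = 0.09.
At the golden rule the marginal product of capital equals n+δ: 0.33·1.3·k^(0.33−1) = 0.09. Solving, k_gold = (0.33·1.3/0.09)^(1/0.67) ≈ 10.2863.
y_gold = 1.3·10.2863^0.33 ≈ 2.8054.
c_gold = y_gold − (n+δ)·k_gold = 2.8054 − 0.09·10.2863 ≈ 1.8796.

c_gold ≈ 1.88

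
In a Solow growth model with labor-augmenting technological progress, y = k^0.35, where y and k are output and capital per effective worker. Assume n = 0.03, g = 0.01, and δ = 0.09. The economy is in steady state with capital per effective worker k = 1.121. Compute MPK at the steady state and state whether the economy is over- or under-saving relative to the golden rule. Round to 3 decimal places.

under-saving; MPK ≈ 0.325

Capital per effective worker breaks even when investment replaces (n + g + δ)·k; here n + g + δ = 0.13.
MPK = 0.35·k^(0.35−1) = 0.35·1.121^(-0.65) ≈ 0.3250.
MPK > 0.13, so the economy is dynamically efficient (under-saving).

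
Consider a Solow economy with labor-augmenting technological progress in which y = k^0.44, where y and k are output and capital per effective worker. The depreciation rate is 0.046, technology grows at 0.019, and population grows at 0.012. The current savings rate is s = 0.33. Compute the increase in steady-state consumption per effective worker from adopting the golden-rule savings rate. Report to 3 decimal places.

n + g + δ = 0.012 + 0.019 + 0.046 = 0.077.
Current steady state (s = 0.33): k* = (0.33/0.077)^(1/0.56) ≈ 13.4466, y* = 13.4466^0.44 ≈ 3.1375, c* = (1−0.33)·3.1375 ≈ 2.1022.
At the golden rule the marginal product of capital equals n+g+δ: 0.44·k^(0.44−1) = 0.077. Solving, k_gold = (0.44/0.077)^(1/0.56) ≈ 22.4759.
y_gold = 22.4759^0.44 ≈ 3.9333, c_gold = y_gold − 0.077·k_gold ≈ 2.2026.
Gain: Δc = 2.2026 − 2.1022 ≈ 0.1005.

Δc ≈ 0.100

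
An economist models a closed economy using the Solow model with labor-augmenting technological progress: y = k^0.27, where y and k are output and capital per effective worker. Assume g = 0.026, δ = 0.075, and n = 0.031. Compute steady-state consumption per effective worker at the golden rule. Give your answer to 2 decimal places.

c_gold ≈ 0.95

n + g + δ = 0.031 + 0.026 + 0.075 = 0.132.
Maximizing c = f(k) − (n+g+δ)·k gives f'(k) = n+g+δ, i.e. 0.27·k^(0.27−1) = 0.132, so k_gold = (0.27/0.132)^(1/0.73) ≈ 2.6653.
y_gold = 2.6653^0.27 ≈ 1.3030.
c_gold = y_gold − (n+g+δ)·k_gold = 1.3030 − 0.132·2.6653 ≈ 0.9512.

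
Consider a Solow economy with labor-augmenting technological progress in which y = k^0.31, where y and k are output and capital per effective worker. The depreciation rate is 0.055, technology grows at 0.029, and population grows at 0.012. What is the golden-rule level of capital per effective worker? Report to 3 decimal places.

k_gold ≈ 5.468

The effective depreciation rate is n + g + δ = 0.012 + 0.029 + 0.055 = 0.096.
Setting f'(k) = n+g+δ gives 0.31·k^(0.31−1) = 0.096, hence k_gold = (0.31/0.096)^(1/0.69) ≈ 5.4678.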